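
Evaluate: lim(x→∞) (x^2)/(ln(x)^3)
This is an ∞/∞ indeterminate form.

Apply L'Hôpital's rule: differentiate numerator and denominator separately.
  f(x) = x^2   ⇒   f'(x) = 2·x
  g(x) = ln(x)^3   ⇒   g'(x) = 3·ln(x)^2/x
  lim(x→∞) f'(x)/g'(x) = lim(x→∞) (2·x)/(3·ln(x)^2/x)
  = ∞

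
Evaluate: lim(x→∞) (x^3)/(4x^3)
This is an ∞/∞ indeterminate form.

Apply L'Hôpital's rule: differentiate numerator and denominator separately.
  f(x) = x^3   ⇒   f'(x) = 3·x^2
  g(x) = 4·x^3   ⇒   g'(x) = 12·x^2
  lim(x→∞) f'(x)/g'(x) = lim(x→∞) (3·x^2)/(12·x^2)
  = 1/4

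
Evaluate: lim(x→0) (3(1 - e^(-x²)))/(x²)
This is a 0/0 indeterminate form.

Apply L'Hôpital's rule: differentiate numerator and denominator separately.
  f(x) = 3 - 3·e^(-x^2)   ⇒   f'(x) = 6·x·e^(-x^2)
  g(x) = x^2   ⇒   g'(x) = 2·x
  lim(x→0) f'(x)/g'(x) = lim(x→0) (6·x·e^(-x^2))/(2·x)
  = 3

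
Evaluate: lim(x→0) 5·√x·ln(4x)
This is a 0·∞ indeterminate form.

Rewrite 0·∞ as a quotient (0/0 or ∞/∞ form), then apply L'Hôpital's rule:
  lim(x→0) 5·√x·ln(4x) = 0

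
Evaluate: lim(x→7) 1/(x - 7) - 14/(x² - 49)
This is an ∞-∞ indeterminate form.

Combine fractions or rationalize to convert ∞-∞ to 0/0 form:
  lim(x→7) 1/(x - 7) - 14/(x² - 49) = 1/14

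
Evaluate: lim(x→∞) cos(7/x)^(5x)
This is an exponential indeterminate form.

For exponential indeterminate forms, take the natural log:
  Let L = lim(x→∞) cos(7/x)^(5x)
  Then ln(L) = lim(x→∞) [exponent × ln(base)]
  Evaluate using L'Hôpital or standard limits, then exponentiate.
  L = 1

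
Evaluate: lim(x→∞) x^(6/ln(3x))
This is an exponential indeterminate form.

For exponential indeterminate forms, take the natural log:
  Let L = lim(x→∞) x^(6/ln(3x))
  Then ln(L) = lim(x→∞) [exponent × ln(base)]
  Evaluate using L'Hôpital or standard limits, then exponentiate.
  L = e^(6)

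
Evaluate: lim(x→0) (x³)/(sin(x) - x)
This is a 0/0 indeterminate form.

Apply L'Hôpital's rule: differentiate numerator and denominator separately.
  f(x) = x^3   ⇒   f'(x) = 3·x^2
  g(x) = -x + sin(x)   ⇒   g'(x) = cos(x) - 1
  lim(x→0) f'(x)/g'(x) = lim(x→0) (3·x^2)/(cos(x) - 1)
  = -6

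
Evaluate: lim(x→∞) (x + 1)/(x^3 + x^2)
This is an ∞/∞ indeterminate form.

Apply L'Hôpital's rule: differentiate numerator and denominator separately.
  f(x) = x + 1   ⇒   f'(x) = 1
  g(x) = x^3 + x^2   ⇒   g'(x) = 3·x^2 + 2·x
  lim(x→∞) f'(x)/g'(x) = lim(x→∞) (1)/(3·x^2 + 2·x)
  = 0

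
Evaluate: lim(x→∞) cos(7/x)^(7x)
This is an exponential indeterminate form.

For exponential indeterminate forms, take the natural log:
  Let L = lim(x→∞) cos(7/x)^(7x)
  Then ln(L) = lim(x→∞) [exponent × ln(base)]
  Evaluate using L'Hôpital or standard limits, then exponentiate.
  L = 1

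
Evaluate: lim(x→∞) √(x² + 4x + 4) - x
This is an ∞-∞ indeterminate form.

Combine fractions or rationalize to convert ∞-∞ to 0/0 form:
  lim(x→∞) √(x² + 4x + 4) - x = 2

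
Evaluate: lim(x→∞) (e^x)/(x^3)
This is an ∞/∞ indeterminate form.

Apply L'Hôpital's rule: differentiate numerator and denominator separately.
  f(x) = e^(x)   ⇒   f'(x) = e^(x)
  g(x) = x^3   ⇒   g'(x) = 3·x^2
  lim(x→∞) f'(x)/g'(x) = lim(x→∞) (e^(x))/(3·x^2)
  = ∞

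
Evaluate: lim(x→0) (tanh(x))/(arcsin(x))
This is a 0/0 indeterminate form.

Apply L'Hôpital's rule: differentiate numerator and denominator separately.
  f(x) = tanh(x)   ⇒   f'(x) = 1 - tanh(x)^2
  g(x) = asin(x)   ⇒   g'(x) = 1/sqrt(1 - x^2)
  lim(x→0) f'(x)/g'(x) = lim(x→0) (1 - tanh(x)^2)/(1/sqrt(1 - x^2))
  = 1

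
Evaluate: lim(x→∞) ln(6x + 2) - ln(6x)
This is an ∞-∞ indeterminate form.

Combine fractions or rationalize to convert ∞-∞ to 0/0 form:
  lim(x→∞) ln(6x + 2) - ln(6x) = 0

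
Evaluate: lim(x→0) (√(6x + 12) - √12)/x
This is a standard limit.

Factor or rationalize the expression:
  lim(x→0) (√(6x + 12) - √12)/x = sqrt(3)/2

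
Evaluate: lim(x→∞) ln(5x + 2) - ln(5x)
This is an ∞-∞ indeterminate form.

Combine fractions or rationalize to convert ∞-∞ to 0/0 form:
  lim(x→∞) ln(5x + 2) - ln(5x) = 0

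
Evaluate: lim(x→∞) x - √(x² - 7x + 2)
This is an ∞-∞ indeterminate form.

Combine fractions or rationalize to convert ∞-∞ to 0/0 form:
  lim(x→∞) x - √(x² - 7x + 2) = 7/2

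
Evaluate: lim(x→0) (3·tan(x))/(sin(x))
This is a 0/0 indeterminate form.

Apply L'Hôpital's rule: differentiate numerator and denominator separately.
  f(x) = 3·tan(x)   ⇒   f'(x) = 3·tan(x)^2 + 3
  g(x) = sin(x)   ⇒   g'(x) = cos(x)
  lim(x→0) f'(x)/g'(x) = lim(x→0) (3·tan(x)^2 + 3)/(cos(x))
  = 3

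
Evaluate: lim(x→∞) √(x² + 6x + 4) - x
This is an ∞-∞ indeterminate form.

Combine fractions or rationalize to convert ∞-∞ to 0/0 form:
  lim(x→∞) √(x² + 6x + 4) - x = 3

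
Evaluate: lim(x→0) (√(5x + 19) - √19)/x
This is a standard limit.

Factor or rationalize the expression:
  lim(x→0) (√(5x + 19) - √19)/x = 5·sqrt(19)/38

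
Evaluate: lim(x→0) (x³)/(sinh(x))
This is a 0/0 indeterminate form.

Apply L'Hôpital's rule: differentiate numerator and denominator separately.
  f(x) = x^3   ⇒   f'(x) = 3·x^2
  g(x) = sinh(x)   ⇒   g'(x) = cosh(x)
  lim(x→0) f'(x)/g'(x) = lim(x→0) (3·x^2)/(cosh(x))
  = 0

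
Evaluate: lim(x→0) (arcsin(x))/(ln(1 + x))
This is a 0/0 indeterminate form.

Apply L'Hôpital's rule: differentiate numerator and denominator separately.
  f(x) = asin(x)   ⇒   f'(x) = 1/sqrt(1 - x^2)
  g(x) = ln(x + 1)   ⇒   g'(x) = 1/(x + 1)
  lim(x→0) f'(x)/g'(x) = lim(x→0) (1/sqrt(1 - x^2))/(1/(x + 1))
  = 1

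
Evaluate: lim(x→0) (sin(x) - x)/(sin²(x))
This is a 0/0 indeterminate form.

Apply L'Hôpital's rule: differentiate numerator and denominator separately.
  f(x) = -x + sin(x)   ⇒   f'(x) = cos(x) - 1
  g(x) = sin(x)^2   ⇒   g'(x) = 2·sin(x)·cos(x)
  lim(x→0) f'(x)/g'(x) = lim(x→0) (cos(x) - 1)/(2·sin(x)·cos(x))
  = 0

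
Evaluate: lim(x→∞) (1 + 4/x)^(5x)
This is an exponential indeterminate form.

For exponential indeterminate forms, take the natural log:
  Let L = lim(x→∞) (1 + 4/x)^(5x)
  Then ln(L) = lim(x→∞) [exponent × ln(base)]
  Evaluate using L'Hôpital or standard limits, then exponentiate.
  L = e^(20)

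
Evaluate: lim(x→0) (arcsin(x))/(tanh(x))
This is a 0/0 indeterminate form.

Apply L'Hôpital's rule: differentiate numerator and denominator separately.
  f(x) = asin(x)   ⇒   f'(x) = 1/sqrt(1 - x^2)
  g(x) = tanh(x)   ⇒   g'(x) = 1 - tanh(x)^2
  lim(x→0) f'(x)/g'(x) = lim(x→0) (1/sqrt(1 - x^2))/(1 - tanh(x)^2)
  = 1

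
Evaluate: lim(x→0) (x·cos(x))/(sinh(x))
This is a 0/0 indeterminate form.

Apply L'Hôpital's rule: differentiate numerator and denominator separately.
  f(x) = x·cos(x)   ⇒   f'(x) = -x·sin(x) + cos(x)
  g(x) = sinh(x)   ⇒   g'(x) = cosh(x)
  lim(x→0) f'(x)/g'(x) = lim(x→0) (-x·sin(x) + cos(x))/(cosh(x))
  = 1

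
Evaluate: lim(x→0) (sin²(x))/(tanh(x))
This is a 0/0 indeterminate form.

Apply L'Hôpital's rule: differentiate numerator and denominator separately.
  f(x) = sin(x)^2   ⇒   f'(x) = 2·sin(x)·cos(x)
  g(x) = tanh(x)   ⇒   g'(x) = 1 - tanh(x)^2
  lim(x→0) f'(x)/g'(x) = lim(x→0) (2·sin(x)·cos(x))/(1 - tanh(x)^2)
  = 0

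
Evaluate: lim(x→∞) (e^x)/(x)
This is an ∞/∞ indeterminate form.

Apply L'Hôpital's rule: differentiate numerator and denominator separately.
  f(x) = e^(x)   ⇒   f'(x) = e^(x)
  g(x) = x   ⇒   g'(x) = 1
  lim(x→∞) f'(x)/g'(x) = lim(x→∞) (e^(x))/(1)
  = ∞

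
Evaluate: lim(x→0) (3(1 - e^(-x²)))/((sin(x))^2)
This is a 0/0 indeterminate form.

Apply L'Hôpital's rule: differentiate numerator and denominator separately.
  f(x) = 3 - 3·e^(-x^2)   ⇒   f'(x) = 6·x·e^(-x^2)
  g(x) = sin(x)^2   ⇒   g'(x) = 2·sin(x)·cos(x)
  lim(x→0) f'(x)/g'(x) = lim(x→0) (6·x·e^(-x^2))/(2·sin(x)·cos(x))
  = 3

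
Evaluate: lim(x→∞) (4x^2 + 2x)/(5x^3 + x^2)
This is an ∞/∞ indeterminate form.

Apply L'Hôpital's rule: differentiate numerator and denominator separately.
  f(x) = 4·x^2 + 2·x   ⇒   f'(x) = 8·x + 2
  g(x) = 5·x^3 + x^2   ⇒   g'(x) = 15·x^2 + 2·x
  lim(x→∞) f'(x)/g'(x) = lim(x→∞) (8·x + 2)/(15·x^2 + 2·x)
  = 0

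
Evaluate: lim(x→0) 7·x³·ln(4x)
This is a 0·∞ indeterminate form.

Rewrite 0·∞ as a quotient (0/0 or ∞/∞ form), then apply L'Hôpital's rule:
  lim(x→0) 7·x³·ln(4x) = 0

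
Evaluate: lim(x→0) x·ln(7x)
This is a 0·∞ indeterminate form.

Rewrite 0·∞ as a quotient (0/0 or ∞/∞ form), then apply L'Hôpital's rule:
  lim(x→0) x·ln(7x) = 0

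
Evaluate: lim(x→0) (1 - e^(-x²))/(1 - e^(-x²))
This is a 0/0 indeterminate form.

Apply L'Hôpital's rule: differentiate numerator and denominator separately.
  f(x) = 1 - e^(-x^2)   ⇒   f'(x) = 2·x·e^(-x^2)
  g(x) = 1 - e^(-x^2)   ⇒   g'(x) = 2·x·e^(-x^2)
  lim(x→0) f'(x)/g'(x) = lim(x→0) (2·x·e^(-x^2))/(2·x·e^(-x^2))
  = 1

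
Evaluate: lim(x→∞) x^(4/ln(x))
This is an exponential indeterminate form.

For exponential indeterminate forms, take the natural log:
  Let L = lim(x→∞) x^(4/ln(x))
  Then ln(L) = lim(x→∞) [exponent × ln(base)]
  Evaluate using L'Hôpital or standard limits, then exponentiate.
  L = e^(4)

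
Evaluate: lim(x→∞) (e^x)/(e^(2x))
This is an ∞/∞ indeterminate form.

Apply L'Hôpital's rule: differentiate numerator and denominator separately.
  f(x) = e^(x)   ⇒   f'(x) = e^(x)
  g(x) = e^(2·x)   ⇒   g'(x) = 2·e^(2·x)
  lim(x→∞) f'(x)/g'(x) = lim(x→∞) (e^(x))/(2·e^(2·x))
  = 0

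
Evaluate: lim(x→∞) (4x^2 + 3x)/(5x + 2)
This is an ∞/∞ indeterminate form.

Apply L'Hôpital's rule: differentiate numerator and denominator separately.
  f(x) = 4·x^2 + 3·x   ⇒   f'(x) = 8·x + 3
  g(x) = 5·x + 2   ⇒   g'(x) = 5
  lim(x→∞) f'(x)/g'(x) = lim(x→∞) (8·x + 3)/(5)
  = ∞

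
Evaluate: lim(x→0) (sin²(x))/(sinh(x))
This is a 0/0 indeterminate form.

Apply L'Hôpital's rule: differentiate numerator and denominator separately.
  f(x) = sin(x)^2   ⇒   f'(x) = 2·sin(x)·cos(x)
  g(x) = sinh(x)   ⇒   g'(x) = cosh(x)
  lim(x→0) f'(x)/g'(x) = lim(x→0) (2·sin(x)·cos(x))/(cosh(x))
  = 0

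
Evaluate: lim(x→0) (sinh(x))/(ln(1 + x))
This is a 0/0 indeterminate form.

Apply L'Hôpital's rule: differentiate numerator and denominator separately.
  f(x) = sinh(x)   ⇒   f'(x) = cosh(x)
  g(x) = ln(x + 1)   ⇒   g'(x) = 1/(x + 1)
  lim(x→0) f'(x)/g'(x) = lim(x→0) (cosh(x))/(1/(x + 1))
  = 1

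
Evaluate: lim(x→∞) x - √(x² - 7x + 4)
This is an ∞-∞ indeterminate form.

Combine fractions or rationalize to convert ∞-∞ to 0/0 form:
  lim(x→∞) x - √(x² - 7x + 4) = 7/2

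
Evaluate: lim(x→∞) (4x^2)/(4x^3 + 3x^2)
This is an ∞/∞ indeterminate form.

Apply L'Hôpital's rule: differentiate numerator and denominator separately.
  f(x) = 4·x^2   ⇒   f'(x) = 8·x
  g(x) = 4·x^3 + 3·x^2   ⇒   g'(x) = 12·x^2 + 6·x
  lim(x→∞) f'(x)/g'(x) = lim(x→∞) (8·x)/(12·x^2 + 6·x)
  = 0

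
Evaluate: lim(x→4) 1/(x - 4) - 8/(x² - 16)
This is an ∞-∞ indeterminate form.

Combine fractions or rationalize to convert ∞-∞ to 0/0 form:
  lim(x→4) 1/(x - 4) - 8/(x² - 16) = 1/8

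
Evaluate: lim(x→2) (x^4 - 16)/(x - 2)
This is a standard limit.

Factor or rationalize the expression:
  lim(x→2) (x^4 - 16)/(x - 2) = 32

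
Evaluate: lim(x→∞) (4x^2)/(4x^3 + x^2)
This is an ∞/∞ indeterminate form.

Apply L'Hôpital's rule: differentiate numerator and denominator separately.
  f(x) = 4·x^2   ⇒   f'(x) = 8·x
  g(x) = 4·x^3 + x^2   ⇒   g'(x) = 12·x^2 + 2·x
  lim(x→∞) f'(x)/g'(x) = lim(x→∞) (8·x)/(12·x^2 + 2·x)
  = 0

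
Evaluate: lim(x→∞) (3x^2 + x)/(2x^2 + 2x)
This is an ∞/∞ indeterminate form.

Apply L'Hôpital's rule: differentiate numerator and denominator separately.
  f(x) = 3·x^2 + x   ⇒   f'(x) = 6·x + 1
  g(x) = 2·x^2 + 2·x   ⇒   g'(x) = 4·x + 2
  lim(x→∞) f'(x)/g'(x) = lim(x→∞) (6·x + 1)/(4·x + 2)
  = 3/2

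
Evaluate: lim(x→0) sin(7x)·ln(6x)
This is a 0·∞ indeterminate form.

Rewrite 0·∞ as a quotient (0/0 or ∞/∞ form), then apply L'Hôpital's rule:
  lim(x→0) sin(7x)·ln(6x) = 0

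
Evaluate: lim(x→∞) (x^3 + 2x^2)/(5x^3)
This is an ∞/∞ indeterminate form.

Apply L'Hôpital's rule: differentiate numerator and denominator separately.
  f(x) = x^3 + 2·x^2   ⇒   f'(x) = 3·x^2 + 4·x
  g(x) = 5·x^3   ⇒   g'(x) = 15·x^2
  lim(x→∞) f'(x)/g'(x) = lim(x→∞) (3·x^2 + 4·x)/(15·x^2)
  = 1/5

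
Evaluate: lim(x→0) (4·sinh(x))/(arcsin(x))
This is a 0/0 indeterminate form.

Apply L'Hôpital's rule: differentiate numerator and denominator separately.
  f(x) = 4·sinh(x)   ⇒   f'(x) = 4·cosh(x)
  g(x) = asin(x)   ⇒   g'(x) = 1/sqrt(1 - x^2)
  lim(x→0) f'(x)/g'(x) = lim(x→0) (4·cosh(x))/(1/sqrt(1 - x^2))
  = 4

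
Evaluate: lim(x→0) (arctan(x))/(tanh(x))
This is a 0/0 indeterminate form.

Apply L'Hôpital's rule: differentiate numerator and denominator separately.
  f(x) = atan(x)   ⇒   f'(x) = 1/(x^2 + 1)
  g(x) = tanh(x)   ⇒   g'(x) = 1 - tanh(x)^2
  lim(x→0) f'(x)/g'(x) = lim(x→0) (1/(x^2 + 1))/(1 - tanh(x)^2)
  = 1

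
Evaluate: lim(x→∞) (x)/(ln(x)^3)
This is an ∞/∞ indeterminate form.

Apply L'Hôpital's rule: differentiate numerator and denominator separately.
  f(x) = x   ⇒   f'(x) = 1
  g(x) = ln(x)^3   ⇒   g'(x) = 3·ln(x)^2/x
  lim(x→∞) f'(x)/g'(x) = lim(x→∞) (1)/(3·ln(x)^2/x)
  = ∞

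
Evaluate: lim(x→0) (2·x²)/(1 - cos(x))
This is a 0/0 indeterminate form.

Apply L'Hôpital's rule: differentiate numerator and denominator separately.
  f(x) = 2·x^2   ⇒   f'(x) = 4·x
  g(x) = 1 - cos(x)   ⇒   g'(x) = sin(x)
  lim(x→0) f'(x)/g'(x) = lim(x→0) (4·x)/(sin(x))
  = 4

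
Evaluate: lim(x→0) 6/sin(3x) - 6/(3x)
This is an ∞-∞ indeterminate form.

Combine fractions or rationalize to convert ∞-∞ to 0/0 form:
  lim(x→0) 6/sin(3x) - 6/(3x) = 0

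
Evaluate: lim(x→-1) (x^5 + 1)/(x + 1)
This is a standard limit.

Factor or rationalize the expression:
  lim(x→-1) (x^5 + 1)/(x + 1) = 5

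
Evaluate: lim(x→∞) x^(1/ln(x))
This is an exponential indeterminate form.

For exponential indeterminate forms, take the natural log:
  Let L = lim(x→∞) x^(1/ln(x))
  Then ln(L) = lim(x→∞) [exponent × ln(base)]
  Evaluate using L'Hôpital or standard limits, then exponentiate.
  L = e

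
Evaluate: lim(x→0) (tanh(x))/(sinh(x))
This is a 0/0 indeterminate form.

Apply L'Hôpital's rule: differentiate numerator and denominator separately.
  f(x) = tanh(x)   ⇒   f'(x) = 1 - tanh(x)^2
  g(x) = sinh(x)   ⇒   g'(x) = cosh(x)
  lim(x→0) f'(x)/g'(x) = lim(x→0) (1 - tanh(x)^2)/(cosh(x))
  = 1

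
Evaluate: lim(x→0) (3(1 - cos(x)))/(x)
This is a 0/0 indeterminate form.

Apply L'Hôpital's rule: differentiate numerator and denominator separately.
  f(x) = 3 - 3·cos(x)   ⇒   f'(x) = 3·sin(x)
  g(x) = x   ⇒   g'(x) = 1
  lim(x→0) f'(x)/g'(x) = lim(x→0) (3·sin(x))/(1)
  = 0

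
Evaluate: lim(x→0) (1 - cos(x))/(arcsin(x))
This is a 0/0 indeterminate form.

Apply L'Hôpital's rule: differentiate numerator and denominator separately.
  f(x) = 1 - cos(x)   ⇒   f'(x) = sin(x)
  g(x) = asin(x)   ⇒   g'(x) = 1/sqrt(1 - x^2)
  lim(x→0) f'(x)/g'(x) = lim(x→0) (sin(x))/(1/sqrt(1 - x^2))
  = 0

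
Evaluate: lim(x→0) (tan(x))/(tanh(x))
This is a 0/0 indeterminate form.

Apply L'Hôpital's rule: differentiate numerator and denominator separately.
  f(x) = tan(x)   ⇒   f'(x) = tan(x)^2 + 1
  g(x) = tanh(x)   ⇒   g'(x) = 1 - tanh(x)^2
  lim(x→0) f'(x)/g'(x) = lim(x→0) (tan(x)^2 + 1)/(1 - tanh(x)^2)
  = 1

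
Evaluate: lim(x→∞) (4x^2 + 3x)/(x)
This is an ∞/∞ indeterminate form.

Apply L'Hôpital's rule: differentiate numerator and denominator separately.
  f(x) = 4·x^2 + 3·x   ⇒   f'(x) = 8·x + 3
  g(x) = x   ⇒   g'(x) = 1
  lim(x→∞) f'(x)/g'(x) = lim(x→∞) (8·x + 3)/(1)
  = ∞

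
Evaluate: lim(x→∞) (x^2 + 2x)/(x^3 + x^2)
This is an ∞/∞ indeterminate form.

Apply L'Hôpital's rule: differentiate numerator and denominator separately.
  f(x) = x^2 + 2·x   ⇒   f'(x) = 2·x + 2
  g(x) = x^3 + x^2   ⇒   g'(x) = 3·x^2 + 2·x
  lim(x→∞) f'(x)/g'(x) = lim(x→∞) (2·x + 2)/(3·x^2 + 2·x)
  = 0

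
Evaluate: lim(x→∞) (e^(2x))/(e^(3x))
This is an ∞/∞ indeterminate form.

Apply L'Hôpital's rule: differentiate numerator and denominator separately.
  f(x) = e^(2·x)   ⇒   f'(x) = 2·e^(2·x)
  g(x) = e^(3·x)   ⇒   g'(x) = 3·e^(3·x)
  lim(x→∞) f'(x)/g'(x) = lim(x→∞) (2·e^(2·x))/(3·e^(3·x))
  = 0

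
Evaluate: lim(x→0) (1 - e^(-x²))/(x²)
This is a 0/0 indeterminate form.

Apply L'Hôpital's rule: differentiate numerator and denominator separately.
  f(x) = 1 - e^(-x^2)   ⇒   f'(x) = 2·x·e^(-x^2)
  g(x) = x^2   ⇒   g'(x) = 2·x
  lim(x→0) f'(x)/g'(x) = lim(x→0) (2·x·e^(-x^2))/(2·x)
  = 1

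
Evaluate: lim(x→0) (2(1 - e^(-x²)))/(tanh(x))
This is a 0/0 indeterminate form.

Apply L'Hôpital's rule: differentiate numerator and denominator separately.
  f(x) = 2 - 2·e^(-x^2)   ⇒   f'(x) = 4·x·e^(-x^2)
  g(x) = tanh(x)   ⇒   g'(x) = 1 - tanh(x)^2
  lim(x→0) f'(x)/g'(x) = lim(x→0) (4·x·e^(-x^2))/(1 - tanh(x)^2)
  = 0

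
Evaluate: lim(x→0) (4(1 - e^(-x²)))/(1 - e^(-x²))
This is a 0/0 indeterminate form.

Apply L'Hôpital's rule: differentiate numerator and denominator separately.
  f(x) = 4 - 4·e^(-x^2)   ⇒   f'(x) = 8·x·e^(-x^2)
  g(x) = 1 - e^(-x^2)   ⇒   g'(x) = 2·x·e^(-x^2)
  lim(x→0) f'(x)/g'(x) = lim(x→0) (8·x·e^(-x^2))/(2·x·e^(-x^2))
  = 4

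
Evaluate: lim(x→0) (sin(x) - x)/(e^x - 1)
This is a 0/0 indeterminate form.

Apply L'Hôpital's rule: differentiate numerator and denominator separately.
  f(x) = -x + sin(x)   ⇒   f'(x) = cos(x) - 1
  g(x) = e^(x) - 1   ⇒   g'(x) = e^(x)
  lim(x→0) f'(x)/g'(x) = lim(x→0) (cos(x) - 1)/(e^(x))
  = 0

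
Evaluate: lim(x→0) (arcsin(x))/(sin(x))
This is a 0/0 indeterminate form.

Apply L'Hôpital's rule: differentiate numerator and denominator separately.
  f(x) = asin(x)   ⇒   f'(x) = 1/sqrt(1 - x^2)
  g(x) = sin(x)   ⇒   g'(x) = cos(x)
  lim(x→0) f'(x)/g'(x) = lim(x→0) (1/sqrt(1 - x^2))/(cos(x))
  = 1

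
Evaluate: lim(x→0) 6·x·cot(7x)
This is a 0·∞ indeterminate form.

Rewrite 0·∞ as a quotient (0/0 or ∞/∞ form), then apply L'Hôpital's rule:
  lim(x→0) 6·x·cot(7x) = 6/7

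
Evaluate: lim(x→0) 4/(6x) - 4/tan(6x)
This is an ∞-∞ indeterminate form.

Combine fractions or rationalize to convert ∞-∞ to 0/0 form:
  lim(x→0) 4/(6x) - 4/tan(6x) = 0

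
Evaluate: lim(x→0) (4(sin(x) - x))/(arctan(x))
This is a 0/0 indeterminate form.

Apply L'Hôpital's rule: differentiate numerator and denominator separately.
  f(x) = -4·x + 4·sin(x)   ⇒   f'(x) = 4·cos(x) - 4
  g(x) = atan(x)   ⇒   g'(x) = 1/(x^2 + 1)
  lim(x→0) f'(x)/g'(x) = lim(x→0) (4·cos(x) - 4)/(1/(x^2 + 1))
  = 0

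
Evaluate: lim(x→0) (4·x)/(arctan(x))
This is a 0/0 indeterminate form.

Apply L'Hôpital's rule: differentiate numerator and denominator separately.
  f(x) = 4·x   ⇒   f'(x) = 4
  g(x) = atan(x)   ⇒   g'(x) = 1/(x^2 + 1)
  lim(x→0) f'(x)/g'(x) = lim(x→0) (4)/(1/(x^2 + 1))
  = 4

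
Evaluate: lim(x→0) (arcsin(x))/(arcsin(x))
This is a 0/0 indeterminate form.

Apply L'Hôpital's rule: differentiate numerator and denominator separately.
  f(x) = asin(x)   ⇒   f'(x) = 1/sqrt(1 - x^2)
  g(x) = asin(x)   ⇒   g'(x) = 1/sqrt(1 - x^2)
  lim(x→0) f'(x)/g'(x) = lim(x→0) (1/sqrt(1 - x^2))/(1/sqrt(1 - x^2))
  = 1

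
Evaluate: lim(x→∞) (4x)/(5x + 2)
This is an ∞/∞ indeterminate form.

Apply L'Hôpital's rule: differentiate numerator and denominator separately.
  f(x) = 4·x   ⇒   f'(x) = 4
  g(x) = 5·x + 2   ⇒   g'(x) = 5
  lim(x→∞) f'(x)/g'(x) = lim(x→∞) (4)/(5)
  = 4/5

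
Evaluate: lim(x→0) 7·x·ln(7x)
This is a 0·∞ indeterminate form.

Rewrite 0·∞ as a quotient (0/0 or ∞/∞ form), then apply L'Hôpital's rule:
  lim(x→0) 7·x·ln(7x) = 0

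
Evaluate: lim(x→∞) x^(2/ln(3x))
This is an exponential indeterminate form.

For exponential indeterminate forms, take the natural log:
  Let L = lim(x→∞) x^(2/ln(3x))
  Then ln(L) = lim(x→∞) [exponent × ln(base)]
  Evaluate using L'Hôpital or standard limits, then exponentiate.
  L = e²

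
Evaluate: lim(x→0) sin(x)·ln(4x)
This is a 0·∞ indeterminate form.

Rewrite 0·∞ as a quotient (0/0 or ∞/∞ form), then apply L'Hôpital's rule:
  lim(x→0) sin(x)·ln(4x) = 0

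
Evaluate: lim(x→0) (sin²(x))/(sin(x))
This is a 0/0 indeterminate form.

Apply L'Hôpital's rule: differentiate numerator and denominator separately.
  f(x) = sin(x)^2   ⇒   f'(x) = 2·sin(x)·cos(x)
  g(x) = sin(x)   ⇒   g'(x) = cos(x)
  lim(x→0) f'(x)/g'(x) = lim(x→0) (2·sin(x)·cos(x))/(cos(x))
  = 0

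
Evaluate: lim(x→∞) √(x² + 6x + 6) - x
This is an ∞-∞ indeterminate form.

Combine fractions or rationalize to convert ∞-∞ to 0/0 form:
  lim(x→∞) √(x² + 6x + 6) - x = 3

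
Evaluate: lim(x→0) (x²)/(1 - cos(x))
This is a 0/0 indeterminate form.

Apply L'Hôpital's rule: differentiate numerator and denominator separately.
  f(x) = x^2   ⇒   f'(x) = 2·x
  g(x) = 1 - cos(x)   ⇒   g'(x) = sin(x)
  lim(x→0) f'(x)/g'(x) = lim(x→0) (2·x)/(sin(x))
  = 2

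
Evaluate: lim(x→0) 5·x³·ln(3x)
This is a 0·∞ indeterminate form.

Rewrite 0·∞ as a quotient (0/0 or ∞/∞ form), then apply L'Hôpital's rule:
  lim(x→0) 5·x³·ln(3x) = 0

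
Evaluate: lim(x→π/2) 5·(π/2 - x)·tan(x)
This is a 0·∞ indeterminate form.

Rewrite 0·∞ as a quotient (0/0 or ∞/∞ form), then apply L'Hôpital's rule:
  lim(x→π/2) 5·(π/2 - x)·tan(x) = 5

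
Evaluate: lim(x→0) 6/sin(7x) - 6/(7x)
This is an ∞-∞ indeterminate form.

Combine fractions or rationalize to convert ∞-∞ to 0/0 form:
  lim(x→0) 6/sin(7x) - 6/(7x) = 0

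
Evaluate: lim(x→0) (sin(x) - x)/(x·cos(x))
This is a 0/0 indeterminate form.

Apply L'Hôpital's rule: differentiate numerator and denominator separately.
  f(x) = -x + sin(x)   ⇒   f'(x) = cos(x) - 1
  g(x) = x·cos(x)   ⇒   g'(x) = -x·sin(x) + cos(x)
  lim(x→0) f'(x)/g'(x) = lim(x→0) (cos(x) - 1)/(-x·sin(x) + cos(x))
  = 0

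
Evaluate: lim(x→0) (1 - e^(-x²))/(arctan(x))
This is a 0/0 indeterminate form.

Apply L'Hôpital's rule: differentiate numerator and denominator separately.
  f(x) = 1 - e^(-x^2)   ⇒   f'(x) = 2·x·e^(-x^2)
  g(x) = atan(x)   ⇒   g'(x) = 1/(x^2 + 1)
  lim(x→0) f'(x)/g'(x) = lim(x→0) (2·x·e^(-x^2))/(1/(x^2 + 1))
  = 0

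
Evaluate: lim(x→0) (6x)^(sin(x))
This is an exponential indeterminate form.

For exponential indeterminate forms, take the natural log:
  Let L = lim(x→0) (6x)^(sin(x))
  Then ln(L) = lim(x→0) [exponent × ln(base)]
  Evaluate using L'Hôpital or standard limits, then exponentiate.
  L = 1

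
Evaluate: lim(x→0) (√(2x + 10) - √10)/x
This is a standard limit.

Factor or rationalize the expression:
  lim(x→0) (√(2x + 10) - √10)/x = sqrt(10)/10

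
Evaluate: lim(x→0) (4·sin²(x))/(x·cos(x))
This is a 0/0 indeterminate form.

Apply L'Hôpital's rule: differentiate numerator and denominator separately.
  f(x) = 4·sin(x)^2   ⇒   f'(x) = 8·sin(x)·cos(x)
  g(x) = x·cos(x)   ⇒   g'(x) = -x·sin(x) + cos(x)
  lim(x→0) f'(x)/g'(x) = lim(x→0) (8·sin(x)·cos(x))/(-x·sin(x) + cos(x))
  = 0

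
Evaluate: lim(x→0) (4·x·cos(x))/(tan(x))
This is a 0/0 indeterminate form.

Apply L'Hôpital's rule: differentiate numerator and denominator separately.
  f(x) = 4·x·cos(x)   ⇒   f'(x) = -4·x·sin(x) + 4·cos(x)
  g(x) = tan(x)   ⇒   g'(x) = tan(x)^2 + 1
  lim(x→0) f'(x)/g'(x) = lim(x→0) (-4·x·sin(x) + 4·cos(x))/(tan(x)^2 + 1)
  = 4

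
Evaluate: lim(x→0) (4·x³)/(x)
This is a 0/0 indeterminate form.

Apply L'Hôpital's rule: differentiate numerator and denominator separately.
  f(x) = 4·x^3   ⇒   f'(x) = 12·x^2
  g(x) = x   ⇒   g'(x) = 1
  lim(x→0) f'(x)/g'(x) = lim(x→0) (12·x^2)/(1)
  = 0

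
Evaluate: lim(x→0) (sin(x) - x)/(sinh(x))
This is a 0/0 indeterminate form.

Apply L'Hôpital's rule: differentiate numerator and denominator separately.
  f(x) = -x + sin(x)   ⇒   f'(x) = cos(x) - 1
  g(x) = sinh(x)   ⇒   g'(x) = cosh(x)
  lim(x→0) f'(x)/g'(x) = lim(x→0) (cos(x) - 1)/(cosh(x))
  = 0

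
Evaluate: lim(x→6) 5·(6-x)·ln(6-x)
This is a 0·∞ indeterminate form.

Rewrite 0·∞ as a quotient (0/0 or ∞/∞ form), then apply L'Hôpital's rule:
  lim(x→6) 5·(6-x)·ln(6-x) = 0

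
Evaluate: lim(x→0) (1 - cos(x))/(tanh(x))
This is a 0/0 indeterminate form.

Apply L'Hôpital's rule: differentiate numerator and denominator separately.
  f(x) = 1 - cos(x)   ⇒   f'(x) = sin(x)
  g(x) = tanh(x)   ⇒   g'(x) = 1 - tanh(x)^2
  lim(x→0) f'(x)/g'(x) = lim(x→0) (sin(x))/(1 - tanh(x)^2)
  = 0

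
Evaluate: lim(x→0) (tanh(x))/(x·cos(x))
This is a 0/0 indeterminate form.

Apply L'Hôpital's rule: differentiate numerator and denominator separately.
  f(x) = tanh(x)   ⇒   f'(x) = 1 - tanh(x)^2
  g(x) = x·cos(x)   ⇒   g'(x) = -x·sin(x) + cos(x)
  lim(x→0) f'(x)/g'(x) = lim(x→0) (1 - tanh(x)^2)/(-x·sin(x) + cos(x))
  = 1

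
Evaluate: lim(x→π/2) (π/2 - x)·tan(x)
This is a 0·∞ indeterminate form.

Rewrite 0·∞ as a quotient (0/0 or ∞/∞ form), then apply L'Hôpital's rule:
  lim(x→π/2) (π/2 - x)·tan(x) = 1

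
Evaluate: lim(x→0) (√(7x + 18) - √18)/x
This is a standard limit.

Factor or rationalize the expression:
  lim(x→0) (√(7x + 18) - √18)/x = 7·sqrt(2)/12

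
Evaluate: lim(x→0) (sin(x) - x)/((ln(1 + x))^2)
This is a 0/0 indeterminate form.

Apply L'Hôpital's rule: differentiate numerator and denominator separately.
  f(x) = -x + sin(x)   ⇒   f'(x) = cos(x) - 1
  g(x) = ln(x + 1)^2   ⇒   g'(x) = 2·ln(x + 1)/(x + 1)
  lim(x→0) f'(x)/g'(x) = lim(x→0) (cos(x) - 1)/(2·ln(x + 1)/(x + 1))
  = 0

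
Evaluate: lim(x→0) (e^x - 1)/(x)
This is a 0/0 indeterminate form.

Apply L'Hôpital's rule: differentiate numerator and denominator separately.
  f(x) = e^(x) - 1   ⇒   f'(x) = e^(x)
  g(x) = x   ⇒   g'(x) = 1
  lim(x→0) f'(x)/g'(x) = lim(x→0) (e^(x))/(1)
  = 1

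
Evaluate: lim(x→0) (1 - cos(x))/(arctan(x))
This is a 0/0 indeterminate form.

Apply L'Hôpital's rule: differentiate numerator and denominator separately.
  f(x) = 1 - cos(x)   ⇒   f'(x) = sin(x)
  g(x) = atan(x)   ⇒   g'(x) = 1/(x^2 + 1)
  lim(x→0) f'(x)/g'(x) = lim(x→0) (sin(x))/(1/(x^2 + 1))
  = 0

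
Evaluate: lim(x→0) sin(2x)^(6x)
This is an exponential indeterminate form.

For exponential indeterminate forms, take the natural log:
  Let L = lim(x→0) sin(2x)^(6x)
  Then ln(L) = lim(x→0) [exponent × ln(base)]
  Evaluate using L'Hôpital or standard limits, then exponentiate.
  L = 1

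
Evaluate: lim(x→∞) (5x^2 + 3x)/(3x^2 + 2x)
This is an ∞/∞ indeterminate form.

Apply L'Hôpital's rule: differentiate numerator and denominator separately.
  f(x) = 5·x^2 + 3·x   ⇒   f'(x) = 10·x + 3
  g(x) = 3·x^2 + 2·x   ⇒   g'(x) = 6·x + 2
  lim(x→∞) f'(x)/g'(x) = lim(x→∞) (10·x + 3)/(6·x + 2)
  = 5/3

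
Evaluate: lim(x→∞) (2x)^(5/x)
This is an exponential indeterminate form.

For exponential indeterminate forms, take the natural log:
  Let L = lim(x→∞) (2x)^(5/x)
  Then ln(L) = lim(x→∞) [exponent × ln(base)]
  Evaluate using L'Hôpital or standard limits, then exponentiate.
  L = 1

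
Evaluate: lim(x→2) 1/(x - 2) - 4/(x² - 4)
This is an ∞-∞ indeterminate form.

Combine fractions or rationalize to convert ∞-∞ to 0/0 form:
  lim(x→2) 1/(x - 2) - 4/(x² - 4) = 1/4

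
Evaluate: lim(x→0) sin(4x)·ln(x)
This is a 0·∞ indeterminate form.

Rewrite 0·∞ as a quotient (0/0 or ∞/∞ form), then apply L'Hôpital's rule:
  lim(x→0) sin(4x)·ln(x) = 0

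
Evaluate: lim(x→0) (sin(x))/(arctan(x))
This is a 0/0 indeterminate form.

Apply L'Hôpital's rule: differentiate numerator and denominator separately.
  f(x) = sin(x)   ⇒   f'(x) = cos(x)
  g(x) = atan(x)   ⇒   g'(x) = 1/(x^2 + 1)
  lim(x→0) f'(x)/g'(x) = lim(x→0) (cos(x))/(1/(x^2 + 1))
  = 1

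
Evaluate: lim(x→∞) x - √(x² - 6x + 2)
This is an ∞-∞ indeterminate form.

Combine fractions or rationalize to convert ∞-∞ to 0/0 form:
  lim(x→∞) x - √(x² - 6x + 2) = 3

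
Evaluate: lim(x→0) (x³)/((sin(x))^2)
This is a 0/0 indeterminate form.

Apply L'Hôpital's rule: differentiate numerator and denominator separately.
  f(x) = x^3   ⇒   f'(x) = 3·x^2
  g(x) = sin(x)^2   ⇒   g'(x) = 2·sin(x)·cos(x)
  lim(x→0) f'(x)/g'(x) = lim(x→0) (3·x^2)/(2·sin(x)·cos(x))
  = 0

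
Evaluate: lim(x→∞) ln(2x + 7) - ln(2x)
This is an ∞-∞ indeterminate form.

Combine fractions or rationalize to convert ∞-∞ to 0/0 form:
  lim(x→∞) ln(2x + 7) - ln(2x) = 0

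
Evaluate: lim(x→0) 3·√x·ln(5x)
This is a 0·∞ indeterminate form.

Rewrite 0·∞ as a quotient (0/0 or ∞/∞ form), then apply L'Hôpital's rule:
  lim(x→0) 3·√x·ln(5x) = 0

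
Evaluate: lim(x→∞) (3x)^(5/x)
This is an exponential indeterminate form.

For exponential indeterminate forms, take the natural log:
  Let L = lim(x→∞) (3x)^(5/x)
  Then ln(L) = lim(x→∞) [exponent × ln(base)]
  Evaluate using L'Hôpital or standard limits, then exponentiate.
  L = 1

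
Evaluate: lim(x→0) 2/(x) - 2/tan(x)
This is an ∞-∞ indeterminate form.

Combine fractions or rationalize to convert ∞-∞ to 0/0 form:
  lim(x→0) 2/(x) - 2/tan(x) = 0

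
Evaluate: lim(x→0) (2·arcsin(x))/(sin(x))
This is a 0/0 indeterminate form.

Apply L'Hôpital's rule: differentiate numerator and denominator separately.
  f(x) = 2·asin(x)   ⇒   f'(x) = 2/sqrt(1 - x^2)
  g(x) = sin(x)   ⇒   g'(x) = cos(x)
  lim(x→0) f'(x)/g'(x) = lim(x→0) (2/sqrt(1 - x^2))/(cos(x))
  = 2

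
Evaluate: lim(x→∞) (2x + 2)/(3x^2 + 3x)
This is an ∞/∞ indeterminate form.

Apply L'Hôpital's rule: differentiate numerator and denominator separately.
  f(x) = 2·x + 2   ⇒   f'(x) = 2
  g(x) = 3·x^2 + 3·x   ⇒   g'(x) = 6·x + 3
  lim(x→∞) f'(x)/g'(x) = lim(x→∞) (2)/(6·x + 3)
  = 0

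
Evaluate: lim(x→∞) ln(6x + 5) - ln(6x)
This is an ∞-∞ indeterminate form.

Combine fractions or rationalize to convert ∞-∞ to 0/0 form:
  lim(x→∞) ln(6x + 5) - ln(6x) = 0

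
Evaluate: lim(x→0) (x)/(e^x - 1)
This is a 0/0 indeterminate form.

Apply L'Hôpital's rule: differentiate numerator and denominator separately.
  f(x) = x   ⇒   f'(x) = 1
  g(x) = e^(x) - 1   ⇒   g'(x) = e^(x)
  lim(x→0) f'(x)/g'(x) = lim(x→0) (1)/(e^(x))
  = 1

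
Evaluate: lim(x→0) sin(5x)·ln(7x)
This is a 0·∞ indeterminate form.

Rewrite 0·∞ as a quotient (0/0 or ∞/∞ form), then apply L'Hôpital's rule:
  lim(x→0) sin(5x)·ln(7x) = 0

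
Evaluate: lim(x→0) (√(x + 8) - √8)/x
This is a standard limit.

Factor or rationalize the expression:
  lim(x→0) (√(x + 8) - √8)/x = sqrt(2)/8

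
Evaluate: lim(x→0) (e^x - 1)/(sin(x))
This is a 0/0 indeterminate form.

Apply L'Hôpital's rule: differentiate numerator and denominator separately.
  f(x) = e^(x) - 1   ⇒   f'(x) = e^(x)
  g(x) = sin(x)   ⇒   g'(x) = cos(x)
  lim(x→0) f'(x)/g'(x) = lim(x→0) (e^(x))/(cos(x))
  = 1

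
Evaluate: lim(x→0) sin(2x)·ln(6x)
This is a 0·∞ indeterminate form.

Rewrite 0·∞ as a quotient (0/0 or ∞/∞ form), then apply L'Hôpital's rule:
  lim(x→0) sin(2x)·ln(6x) = 0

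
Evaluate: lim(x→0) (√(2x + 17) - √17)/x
This is a standard limit.

Factor or rationalize the expression:
  lim(x→0) (√(2x + 17) - √17)/x = sqrt(17)/17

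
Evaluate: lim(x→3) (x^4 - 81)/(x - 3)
This is a standard limit.

Factor or rationalize the expression:
  lim(x→3) (x^4 - 81)/(x - 3) = 108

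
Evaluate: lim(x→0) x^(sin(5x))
This is an exponential indeterminate form.

For exponential indeterminate forms, take the natural log:
  Let L = lim(x→0) x^(sin(5x))
  Then ln(L) = lim(x→0) [exponent × ln(base)]
  Evaluate using L'Hôpital or standard limits, then exponentiate.
  L = 1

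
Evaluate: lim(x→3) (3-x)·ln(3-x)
This is a 0·∞ indeterminate form.

Rewrite 0·∞ as a quotient (0/0 or ∞/∞ form), then apply L'Hôpital's rule:
  lim(x→3) (3-x)·ln(3-x) = 0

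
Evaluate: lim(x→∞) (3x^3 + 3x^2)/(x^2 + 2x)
This is an ∞/∞ indeterminate form.

Apply L'Hôpital's rule: differentiate numerator and denominator separately.
  f(x) = 3·x^3 + 3·x^2   ⇒   f'(x) = 9·x^2 + 6·x
  g(x) = x^2 + 2·x   ⇒   g'(x) = 2·x + 2
  lim(x→∞) f'(x)/g'(x) = lim(x→∞) (9·x^2 + 6·x)/(2·x + 2)
  = ∞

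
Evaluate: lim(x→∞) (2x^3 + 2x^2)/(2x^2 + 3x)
This is an ∞/∞ indeterminate form.

Apply L'Hôpital's rule: differentiate numerator and denominator separately.
  f(x) = 2·x^3 + 2·x^2   ⇒   f'(x) = 6·x^2 + 4·x
  g(x) = 2·x^2 + 3·x   ⇒   g'(x) = 4·x + 3
  lim(x→∞) f'(x)/g'(x) = lim(x→∞) (6·x^2 + 4·x)/(4·x + 3)
  = ∞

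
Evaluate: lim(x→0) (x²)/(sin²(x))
This is a 0/0 indeterminate form.

Apply L'Hôpital's rule: differentiate numerator and denominator separately.
  f(x) = x^2   ⇒   f'(x) = 2·x
  g(x) = sin(x)^2   ⇒   g'(x) = 2·sin(x)·cos(x)
  lim(x→0) f'(x)/g'(x) = lim(x→0) (2·x)/(2·sin(x)·cos(x))
  = 1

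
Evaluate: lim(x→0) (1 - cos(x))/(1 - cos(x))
This is a 0/0 indeterminate form.

Apply L'Hôpital's rule: differentiate numerator and denominator separately.
  f(x) = 1 - cos(x)   ⇒   f'(x) = sin(x)
  g(x) = 1 - cos(x)   ⇒   g'(x) = sin(x)
  lim(x→0) f'(x)/g'(x) = lim(x→0) (sin(x))/(sin(x))
  = 1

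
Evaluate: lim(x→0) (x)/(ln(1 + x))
This is a 0/0 indeterminate form.

Apply L'Hôpital's rule: differentiate numerator and denominator separately.
  f(x) = x   ⇒   f'(x) = 1
  g(x) = ln(x + 1)   ⇒   g'(x) = 1/(x + 1)
  lim(x→0) f'(x)/g'(x) = lim(x→0) (1)/(1/(x + 1))
  = 1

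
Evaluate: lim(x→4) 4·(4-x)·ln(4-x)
This is a 0·∞ indeterminate form.

Rewrite 0·∞ as a quotient (0/0 or ∞/∞ form), then apply L'Hôpital's rule:
  lim(x→4) 4·(4-x)·ln(4-x) = 0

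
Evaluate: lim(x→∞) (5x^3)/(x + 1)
This is an ∞/∞ indeterminate form.

Apply L'Hôpital's rule: differentiate numerator and denominator separately.
  f(x) = 5·x^3   ⇒   f'(x) = 15·x^2
  g(x) = x + 1   ⇒   g'(x) = 1
  lim(x→∞) f'(x)/g'(x) = lim(x→∞) (15·x^2)/(1)
  = ∞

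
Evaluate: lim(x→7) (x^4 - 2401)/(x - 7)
This is a standard limit.

Factor or rationalize the expression:
  lim(x→7) (x^4 - 2401)/(x - 7) = 1372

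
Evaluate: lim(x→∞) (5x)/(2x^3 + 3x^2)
This is an ∞/∞ indeterminate form.

Apply L'Hôpital's rule: differentiate numerator and denominator separately.
  f(x) = 5·x   ⇒   f'(x) = 5
  g(x) = 2·x^3 + 3·x^2   ⇒   g'(x) = 6·x^2 + 6·x
  lim(x→∞) f'(x)/g'(x) = lim(x→∞) (5)/(6·x^2 + 6·x)
  = 0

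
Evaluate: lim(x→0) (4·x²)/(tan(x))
This is a 0/0 indeterminate form.

Apply L'Hôpital's rule: differentiate numerator and denominator separately.
  f(x) = 4·x^2   ⇒   f'(x) = 8·x
  g(x) = tan(x)   ⇒   g'(x) = tan(x)^2 + 1
  lim(x→0) f'(x)/g'(x) = lim(x→0) (8·x)/(tan(x)^2 + 1)
  = 0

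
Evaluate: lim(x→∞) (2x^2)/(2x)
This is an ∞/∞ indeterminate form.

Apply L'Hôpital's rule: differentiate numerator and denominator separately.
  f(x) = 2·x^2   ⇒   f'(x) = 4·x
  g(x) = 2·x   ⇒   g'(x) = 2
  lim(x→∞) f'(x)/g'(x) = lim(x→∞) (4·x)/(2)
  = ∞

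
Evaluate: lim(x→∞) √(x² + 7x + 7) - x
This is an ∞-∞ indeterminate form.

Combine fractions or rationalize to convert ∞-∞ to 0/0 form:
  lim(x→∞) √(x² + 7x + 7) - x = 7/2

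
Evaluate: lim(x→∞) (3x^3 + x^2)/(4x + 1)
This is an ∞/∞ indeterminate form.

Apply L'Hôpital's rule: differentiate numerator and denominator separately.
  f(x) = 3·x^3 + x^2   ⇒   f'(x) = 9·x^2 + 2·x
  g(x) = 4·x + 1   ⇒   g'(x) = 4
  lim(x→∞) f'(x)/g'(x) = lim(x→∞) (9·x^2 + 2·x)/(4)
  = ∞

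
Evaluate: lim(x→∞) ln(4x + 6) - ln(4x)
This is an ∞-∞ indeterminate form.

Combine fractions or rationalize to convert ∞-∞ to 0/0 form:
  lim(x→∞) ln(4x + 6) - ln(4x) = 0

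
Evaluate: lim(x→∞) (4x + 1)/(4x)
This is an ∞/∞ indeterminate form.

Apply L'Hôpital's rule: differentiate numerator and denominator separately.
  f(x) = 4·x + 1   ⇒   f'(x) = 4
  g(x) = 4·x   ⇒   g'(x) = 4
  lim(x→∞) f'(x)/g'(x) = lim(x→∞) (4)/(4)
  = 1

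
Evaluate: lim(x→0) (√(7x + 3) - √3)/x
This is a standard limit.

Factor or rationalize the expression:
  lim(x→0) (√(7x + 3) - √3)/x = 7·sqrt(3)/6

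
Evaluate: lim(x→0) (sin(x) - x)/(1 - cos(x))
This is a 0/0 indeterminate form.

Apply L'Hôpital's rule: differentiate numerator and denominator separately.
  f(x) = -x + sin(x)   ⇒   f'(x) = cos(x) - 1
  g(x) = 1 - cos(x)   ⇒   g'(x) = sin(x)
  lim(x→0) f'(x)/g'(x) = lim(x→0) (cos(x) - 1)/(sin(x))
  = 0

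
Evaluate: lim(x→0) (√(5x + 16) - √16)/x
This is a standard limit.

Factor or rationalize the expression:
  lim(x→0) (√(5x + 16) - √16)/x = 5/8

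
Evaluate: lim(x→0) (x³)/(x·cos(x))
This is a 0/0 indeterminate form.

Apply L'Hôpital's rule: differentiate numerator and denominator separately.
  f(x) = x^3   ⇒   f'(x) = 3·x^2
  g(x) = x·cos(x)   ⇒   g'(x) = -x·sin(x) + cos(x)
  lim(x→0) f'(x)/g'(x) = lim(x→0) (3·x^2)/(-x·sin(x) + cos(x))
  = 0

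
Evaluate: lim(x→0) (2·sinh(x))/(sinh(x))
This is a 0/0 indeterminate form.

Apply L'Hôpital's rule: differentiate numerator and denominator separately.
  f(x) = 2·sinh(x)   ⇒   f'(x) = 2·cosh(x)
  g(x) = sinh(x)   ⇒   g'(x) = cosh(x)
  lim(x→0) f'(x)/g'(x) = lim(x→0) (2·cosh(x))/(cosh(x))
  = 2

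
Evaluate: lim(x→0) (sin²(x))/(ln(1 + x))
This is a 0/0 indeterminate form.

Apply L'Hôpital's rule: differentiate numerator and denominator separately.
  f(x) = sin(x)^2   ⇒   f'(x) = 2·sin(x)·cos(x)
  g(x) = ln(x + 1)   ⇒   g'(x) = 1/(x + 1)
  lim(x→0) f'(x)/g'(x) = lim(x→0) (2·sin(x)·cos(x))/(1/(x + 1))
  = 0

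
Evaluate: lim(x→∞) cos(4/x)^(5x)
This is an exponential indeterminate form.

For exponential indeterminate forms, take the natural log:
  Let L = lim(x→∞) cos(4/x)^(5x)
  Then ln(L) = lim(x→∞) [exponent × ln(base)]
  Evaluate using L'Hôpital or standard limits, then exponentiate.
  L = 1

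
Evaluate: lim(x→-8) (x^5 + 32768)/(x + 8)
This is a standard limit.

Factor or rationalize the expression:
  lim(x→-8) (x^5 + 32768)/(x + 8) = 20480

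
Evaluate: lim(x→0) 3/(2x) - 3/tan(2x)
This is an ∞-∞ indeterminate form.

Combine fractions or rationalize to convert ∞-∞ to 0/0 form:
  lim(x→0) 3/(2x) - 3/tan(2x) = 0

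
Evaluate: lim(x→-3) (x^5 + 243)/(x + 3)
This is a standard limit.

Factor or rationalize the expression:
  lim(x→-3) (x^5 + 243)/(x + 3) = 405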